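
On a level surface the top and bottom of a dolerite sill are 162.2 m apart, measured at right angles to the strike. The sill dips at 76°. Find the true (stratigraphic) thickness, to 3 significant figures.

True thickness t = w · sin(dip) = 162.2 × sin 76°
t = 162.2 × 0.9703 = 157.382 m

157 m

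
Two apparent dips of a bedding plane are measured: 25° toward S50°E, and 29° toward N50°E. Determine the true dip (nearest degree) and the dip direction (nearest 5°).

The two traces are lines in the plane: v₁ = (sin 130°·cos 25°, cos 130°·cos 25°, −sin 25°), v₂ = (sin 50°·cos 29°, cos 50°·cos 29°, −sin 29°).
n = v₁ × v₂ = (0.520, 0.053, 0.781) (taken with n_z > 0).
Dip δ = arctan(|n_h|/n_z) = arctan(0.523/0.781) = 33.8°.
Dip direction = azimuth of (n_x, n_y) = atan2(0.520, 0.053) = 84°.

true dip 34°, dip direction 085°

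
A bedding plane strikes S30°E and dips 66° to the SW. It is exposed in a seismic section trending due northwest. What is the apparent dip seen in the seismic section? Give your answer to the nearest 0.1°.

Angle between strike (S30°E) and section (due northwest): β = 15°.
tan α = tan 66° × sin 15° = 2.2460 × 0.2588 = 0.5813
α = arctan(0.5813) = 30.17°

30.2°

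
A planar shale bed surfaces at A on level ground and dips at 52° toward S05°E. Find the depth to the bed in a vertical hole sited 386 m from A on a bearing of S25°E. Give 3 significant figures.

464 m

The hole lies 20° from the dip direction, so the down-dip offset is 386 × cos 20° = 362.72 m.
Depth = down-dip offset × tan(dip) = 362.72 × tan 52° = 362.72 × 1.2799
Depth = 464.26 m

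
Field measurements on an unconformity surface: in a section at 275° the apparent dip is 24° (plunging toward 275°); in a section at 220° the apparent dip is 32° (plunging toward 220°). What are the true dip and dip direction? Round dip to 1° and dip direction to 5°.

true dip 32°, dip direction 230°

Each apparent-dip line lies in the plane. As unit vectors (x east, y north, z up), v₁ plunges 24°→275° and v₂ plunges 32°→220°.
Cross product v₁ × v₂ gives the pole to the plane: n ∝ (-0.306, -0.261, 0.635).
Dip δ = arctan(|n_h|/n_z) = arctan(0.402/0.635) = 32.4°.
Dip direction = atan2(-0.306, -0.261) = 230° (azimuth of n's horizontal projection).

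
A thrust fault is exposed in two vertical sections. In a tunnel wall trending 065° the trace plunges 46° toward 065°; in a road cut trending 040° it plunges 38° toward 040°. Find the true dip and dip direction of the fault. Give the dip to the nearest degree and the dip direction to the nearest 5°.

true dip 48°, dip direction 085°

The two traces are lines in the plane: v₁ = (sin 65°·cos 46°, cos 65°·cos 46°, −sin 46°), v₂ = (sin 40°·cos 38°, cos 40°·cos 38°, −sin 38°).
Cross product v₁ × v₂ gives the pole to the plane: n ∝ (0.253, 0.023, 0.231).
True dip = arccos(n_z / |n|) = arccos(0.6726) = 47.7°.
The horizontal component of n points toward azimuth atan2(n_x, n_y) = 85°, the dip direction.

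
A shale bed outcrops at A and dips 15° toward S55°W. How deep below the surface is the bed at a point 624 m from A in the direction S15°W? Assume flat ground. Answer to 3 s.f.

The hole lies 40° from the dip direction, so the down-dip offset is 624 × cos 40° = 478.01 m.
Depth = down-dip offset × tan(dip) = 478.01 × tan 15° = 478.01 × 0.2679
Depth = 128.08 m

128 m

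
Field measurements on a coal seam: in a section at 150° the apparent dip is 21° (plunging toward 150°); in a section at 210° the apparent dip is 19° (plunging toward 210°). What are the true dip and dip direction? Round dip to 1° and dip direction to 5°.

true dip 23°, dip direction 175°

Each apparent-dip line lies in the plane. As unit vectors (x east, y north, z up), v₁ plunges 21°→150° and v₂ plunges 19°→210°.
Cross product v₁ × v₂ gives the pole to the plane: n ∝ (0.030, -0.321, 0.764).
True dip = arccos(n_z / |n|) = arccos(0.9212) = 22.9°.
The horizontal component of n points toward azimuth atan2(n_x, n_y) = 175°, the dip direction.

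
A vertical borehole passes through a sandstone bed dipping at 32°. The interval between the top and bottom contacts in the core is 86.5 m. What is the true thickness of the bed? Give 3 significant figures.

73.4 m

True thickness t = h · cos(dip) = 86.5 × cos 32°
t = 86.5 × 0.8480 = 73.356 m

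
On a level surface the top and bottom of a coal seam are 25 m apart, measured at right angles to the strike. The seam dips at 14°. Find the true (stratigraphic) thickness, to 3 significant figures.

True thickness t = w · sin(dip) = 25 × sin 14°
t = 25 × 0.2419 = 6.048 m

6.05 m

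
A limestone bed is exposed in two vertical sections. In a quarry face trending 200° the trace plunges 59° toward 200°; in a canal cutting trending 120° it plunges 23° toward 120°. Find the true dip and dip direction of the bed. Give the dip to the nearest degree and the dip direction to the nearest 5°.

true dip 59°, dip direction 195°

The two traces are lines in the plane: v₁ = (sin 200°·cos 59°, cos 200°·cos 59°, −sin 59°), v₂ = (sin 120°·cos 23°, cos 120°·cos 23°, −sin 23°).
The plane normal is n = v₁ × v₂ ∝ (-0.205, -0.752, 0.467).
Dip δ = arctan(|n_h|/n_z) = arctan(0.780/0.467) = 59.1°.
The horizontal component of n points toward azimuth atan2(n_x, n_y) = 195°, the dip direction.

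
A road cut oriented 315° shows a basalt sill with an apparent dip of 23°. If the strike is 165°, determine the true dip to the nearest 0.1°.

β = acute angle between strike 165° and section 315° = 30°.
tan(true dip) = tan 23° / sin 30° = 0.8489
δ = arctan(0.8489) = 40.33°

40.3°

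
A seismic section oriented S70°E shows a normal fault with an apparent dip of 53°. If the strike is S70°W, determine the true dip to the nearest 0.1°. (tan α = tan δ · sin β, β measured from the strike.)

64.2°

The section is 40° from the strike.
tan(true dip) = tan 53° / sin 40° = 2.0645
true dip = arctan 2.0645 = 64.16°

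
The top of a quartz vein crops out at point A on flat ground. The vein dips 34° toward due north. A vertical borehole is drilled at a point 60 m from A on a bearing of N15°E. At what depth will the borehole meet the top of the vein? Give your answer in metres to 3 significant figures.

The hole lies 15° from the dip direction, so the down-dip offset is 60 × cos 15° = 57.96 m.
Depth = down-dip offset × tan(dip) = 57.96 × tan 34° = 57.96 × 0.6745
Depth = 39.09 m

39.1 m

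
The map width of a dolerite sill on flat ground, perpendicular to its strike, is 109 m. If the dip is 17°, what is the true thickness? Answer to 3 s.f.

True thickness t = w · sin(dip) = 109 × sin 17°
t = 109 × 0.2924 = 31.869 m

31.9 m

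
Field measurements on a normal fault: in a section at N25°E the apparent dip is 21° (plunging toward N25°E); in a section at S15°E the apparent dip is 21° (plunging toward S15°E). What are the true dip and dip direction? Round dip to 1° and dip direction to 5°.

true dip 48°, dip direction 095°

Each apparent-dip line lies in the plane. As unit vectors (x east, y north, z up), v₁ plunges 21°→N25°E and v₂ plunges 21°→S15°E.
The plane normal is n = v₁ × v₂ ∝ (0.626, -0.055, 0.560).
True dip = arccos(n_z / |n|) = arccos(0.6652) = 48.3°.
Dip direction = azimuth of (n_x, n_y) = atan2(0.626, -0.055) = 95°.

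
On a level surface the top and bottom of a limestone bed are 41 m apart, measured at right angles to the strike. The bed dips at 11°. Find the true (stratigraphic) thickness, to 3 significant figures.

True thickness t = w · sin(dip) = 41 × sin 11°
t = 41 × 0.1908 = 7.823 m

7.82 m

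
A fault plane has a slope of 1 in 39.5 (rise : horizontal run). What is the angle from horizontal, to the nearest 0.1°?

1.5°

tan θ = 1/39.5 = 0.0253
θ = arctan(0.0253) = 1.45°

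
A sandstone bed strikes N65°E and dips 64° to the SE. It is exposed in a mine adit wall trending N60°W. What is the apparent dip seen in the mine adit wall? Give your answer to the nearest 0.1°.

Angle between strike (N65°E) and section (N60°W): β = 55°.
tan α = tan 64° × sin 55° = 2.0503 × 0.8192 = 1.6795
α = arctan(1.6795) = 59.23°

59.2°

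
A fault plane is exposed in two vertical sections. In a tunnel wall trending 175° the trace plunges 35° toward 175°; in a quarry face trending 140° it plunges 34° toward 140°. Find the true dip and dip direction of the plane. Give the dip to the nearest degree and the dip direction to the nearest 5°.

Each apparent-dip line lies in the plane. As unit vectors (x east, y north, z up), v₁ plunges 35°→175° and v₂ plunges 34°→140°.
Cross product v₁ × v₂ gives the pole to the plane: n ∝ (0.092, -0.266, 0.390).
Dip δ = arctan(|n_h|/n_z) = arctan(0.281/0.390) = 35.8°.
Dip direction = atan2(0.092, -0.266) = 161° (azimuth of n's horizontal projection).

true dip 36°, dip direction 160°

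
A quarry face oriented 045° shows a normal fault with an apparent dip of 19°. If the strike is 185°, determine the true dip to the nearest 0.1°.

28.2°

The section is 40° from the strike.
tan(true dip) = tan 19° / sin 40° = 0.5357
δ = arctan(0.5357) = 28.18°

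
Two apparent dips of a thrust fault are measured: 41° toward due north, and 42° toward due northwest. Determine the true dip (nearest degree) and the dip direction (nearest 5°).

Represent each trace as a vector plunging at its apparent dip toward its trend (east-north-up frame): v₁ = (0.000, 0.755, -0.656), v₂ = (-0.525, 0.525, -0.669).
The plane normal is n = v₁ × v₂ ∝ (-0.160, 0.345, 0.397).
True dip = arccos(n_z / |n|) = arccos(0.7219) = 43.8°.
Dip direction = atan2(-0.160, 0.345) = 335° (azimuth of n's horizontal projection).

true dip 44°, dip direction 335°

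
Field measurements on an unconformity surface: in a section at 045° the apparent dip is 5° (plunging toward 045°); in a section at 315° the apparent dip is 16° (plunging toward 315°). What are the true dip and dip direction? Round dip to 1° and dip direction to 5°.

true dip 17°, dip direction 330°

Each apparent-dip line lies in the plane. As unit vectors (x east, y north, z up), v₁ plunges 5°→045° and v₂ plunges 16°→315°.
n = v₁ × v₂ = (-0.135, 0.253, 0.958) (taken with n_z > 0).
True dip = arccos(n_z / |n|) = arccos(0.9579) = 16.7°.
Dip direction = atan2(-0.135, 0.253) = 332° (azimuth of n's horizontal projection).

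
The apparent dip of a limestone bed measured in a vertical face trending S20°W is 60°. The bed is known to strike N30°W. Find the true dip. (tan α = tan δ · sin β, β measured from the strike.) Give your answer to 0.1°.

The section is 50° from the strike.
tan(true dip) = tan 60° / sin 50° = 2.2610
δ = arctan(2.2610) = 66.14°

66.1°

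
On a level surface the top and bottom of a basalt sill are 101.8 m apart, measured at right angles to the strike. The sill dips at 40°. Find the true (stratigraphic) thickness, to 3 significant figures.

65.4 m

True thickness t = w · sin(dip) = 101.8 × sin 40°
t = 101.8 × 0.6428 = 65.436 m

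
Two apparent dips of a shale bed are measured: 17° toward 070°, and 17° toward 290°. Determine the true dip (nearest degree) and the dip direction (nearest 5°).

true dip 42°, dip direction 000°

The two traces are lines in the plane: v₁ = (sin 70°·cos 17°, cos 70°·cos 17°, −sin 17°), v₂ = (sin 290°·cos 17°, cos 290°·cos 17°, −sin 17°).
Cross product v₁ × v₂ gives the pole to the plane: n ∝ (0.000, 0.525, 0.588).
Dip δ = arctan(|n_h|/n_z) = arctan(0.525/0.588) = 41.8°.
Dip direction = atan2(0.000, 0.525) = 0° (azimuth of n's horizontal projection).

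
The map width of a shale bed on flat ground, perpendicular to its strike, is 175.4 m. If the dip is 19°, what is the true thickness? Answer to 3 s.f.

True thickness t = w · sin(dip) = 175.4 × sin 19°
t = 175.4 × 0.3256 = 57.105 m

57.1 m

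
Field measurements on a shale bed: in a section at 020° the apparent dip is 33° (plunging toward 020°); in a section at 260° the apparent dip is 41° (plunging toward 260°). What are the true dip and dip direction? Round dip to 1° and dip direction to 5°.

Represent each trace as a vector plunging at its apparent dip toward its trend (east-north-up frame): v₁ = (0.287, 0.788, -0.545), v₂ = (-0.743, -0.131, -0.656).
n = v₁ × v₂ = (-0.588, 0.593, 0.548) (taken with n_z > 0).
True dip = arccos(n_z / |n|) = arccos(0.5486) = 56.7°.
Dip direction = atan2(-0.588, 0.593) = 315° (azimuth of n's horizontal projection).

true dip 57°, dip direction 315°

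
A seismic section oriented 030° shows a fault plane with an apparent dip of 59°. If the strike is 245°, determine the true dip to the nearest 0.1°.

β = acute angle between strike 245° and section 030° = 35°.
tan(true dip) = tan 59° / sin 35° = 2.9016
true dip = arctan 2.9016 = 70.98°

71.0°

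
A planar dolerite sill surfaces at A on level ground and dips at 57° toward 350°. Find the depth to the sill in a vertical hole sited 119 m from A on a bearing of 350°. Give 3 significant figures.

183 m

The hole is directly down-dip from the outcrop, so the down-dip offset is 119 m.
Depth = down-dip offset × tan(dip) = 119.00 × tan 57° = 119.00 × 1.5399
Depth = 183.24 m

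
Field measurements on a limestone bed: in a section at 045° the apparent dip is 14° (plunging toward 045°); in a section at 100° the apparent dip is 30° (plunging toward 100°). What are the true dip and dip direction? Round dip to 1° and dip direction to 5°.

true dip 30°, dip direction 110°

The two traces are lines in the plane: v₁ = (sin 45°·cos 14°, cos 45°·cos 14°, −sin 14°), v₂ = (sin 100°·cos 30°, cos 100°·cos 30°, −sin 30°).
Cross product v₁ × v₂ gives the pole to the plane: n ∝ (0.379, -0.137, 0.688).
Dip δ = arctan(|n_h|/n_z) = arctan(0.403/0.688) = 30.4°.
Dip direction = atan2(0.379, -0.137) = 110° (azimuth of n's horizontal projection).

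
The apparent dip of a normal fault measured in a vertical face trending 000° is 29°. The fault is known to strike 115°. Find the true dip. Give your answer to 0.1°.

31.5°

β = acute angle between strike 115° and section 000° = 65°.
tan δ = tan α / sin β = tan 29° / sin 65° = 0.5543 / 0.9063 = 0.6116
δ = arctan(0.6116) = 31.45°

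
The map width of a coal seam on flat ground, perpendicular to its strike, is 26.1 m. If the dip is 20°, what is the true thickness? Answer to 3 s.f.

True thickness t = w · sin(dip) = 26.1 × sin 20°
t = 26.1 × 0.3420 = 8.927 m

8.93 m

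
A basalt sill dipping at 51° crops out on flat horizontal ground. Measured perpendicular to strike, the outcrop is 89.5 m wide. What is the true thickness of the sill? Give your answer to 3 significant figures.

69.6 m

True thickness t = w · sin(dip) = 89.5 × sin 51°
t = 89.5 × 0.7771 = 69.555 m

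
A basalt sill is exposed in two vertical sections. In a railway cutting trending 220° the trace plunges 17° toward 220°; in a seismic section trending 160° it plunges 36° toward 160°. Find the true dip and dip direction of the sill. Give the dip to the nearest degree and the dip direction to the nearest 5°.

true dip 36°, dip direction 155°

The two traces are lines in the plane: v₁ = (sin 220°·cos 17°, cos 220°·cos 17°, −sin 17°), v₂ = (sin 160°·cos 36°, cos 160°·cos 36°, −sin 36°).
The plane normal is n = v₁ × v₂ ∝ (0.208, -0.442, 0.670).
True dip = arccos(n_z / |n|) = arccos(0.8079) = 36.1°.
Dip direction = atan2(0.208, -0.442) = 155° (azimuth of n's horizontal projection).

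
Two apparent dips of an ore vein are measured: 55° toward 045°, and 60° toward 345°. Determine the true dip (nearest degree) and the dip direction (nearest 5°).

true dip 62°, dip direction 005°

Represent each trace as a vector plunging at its apparent dip toward its trend (east-north-up frame): v₁ = (0.406, 0.406, -0.819), v₂ = (-0.129, 0.483, -0.866).
The plane normal is n = v₁ × v₂ ∝ (0.044, 0.457, 0.248).
Dip δ = arctan(|n_h|/n_z) = arctan(0.459/0.248) = 61.6°.
The horizontal component of n points toward azimuth atan2(n_x, n_y) = 6°, the dip direction.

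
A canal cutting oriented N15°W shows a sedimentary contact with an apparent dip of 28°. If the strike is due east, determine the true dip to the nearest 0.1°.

28.8°

β = acute angle between strike due east and section N15°W = 75°.
tan δ = tan α / sin β = tan 28° / sin 75° = 0.5317 / 0.9659 = 0.5505
δ = arctan(0.5505) = 28.83°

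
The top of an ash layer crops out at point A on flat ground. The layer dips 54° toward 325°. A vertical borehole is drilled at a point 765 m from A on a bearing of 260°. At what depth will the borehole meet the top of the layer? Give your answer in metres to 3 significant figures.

The hole lies 65° from the dip direction, so the down-dip offset is 765 × cos 65° = 323.30 m.
Depth = down-dip offset × tan(dip) = 323.30 × tan 54° = 323.30 × 1.3764
Depth = 444.99 m

445 m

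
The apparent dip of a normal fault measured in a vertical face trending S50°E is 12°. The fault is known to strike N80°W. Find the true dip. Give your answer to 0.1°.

23.0°

β = acute angle between strike N80°W and section S50°E = 30°.
tan δ = tan α / sin β = tan 12° / sin 30° = 0.2126 / 0.5000 = 0.4251
true dip = arctan 0.4251 = 23.03°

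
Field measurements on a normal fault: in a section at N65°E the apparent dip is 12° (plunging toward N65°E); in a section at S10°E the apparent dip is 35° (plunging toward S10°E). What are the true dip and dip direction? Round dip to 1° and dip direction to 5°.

Represent each trace as a vector plunging at its apparent dip toward its trend (east-north-up frame): v₁ = (0.887, 0.413, -0.208), v₂ = (0.142, -0.807, -0.574).
Cross product v₁ × v₂ gives the pole to the plane: n ∝ (0.405, -0.479, 0.774).
tan δ = √(n_x²+n_y²)/n_z = 0.627/0.774, so δ = 39.0°.
Dip direction = azimuth of (n_x, n_y) = atan2(0.405, -0.479) = 140°.

true dip 39°, dip direction 140°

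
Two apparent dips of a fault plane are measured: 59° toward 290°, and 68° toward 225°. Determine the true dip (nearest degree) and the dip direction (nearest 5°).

The two traces are lines in the plane: v₁ = (sin 290°·cos 59°, cos 290°·cos 59°, −sin 59°), v₂ = (sin 225°·cos 68°, cos 225°·cos 68°, −sin 68°).
The plane normal is n = v₁ × v₂ ∝ (-0.390, -0.222, 0.175).
tan δ = √(n_x²+n_y²)/n_z = 0.449/0.175, so δ = 68.7°.
Dip direction = azimuth of (n_x, n_y) = atan2(-0.390, -0.222) = 240°.

true dip 69°, dip direction 240°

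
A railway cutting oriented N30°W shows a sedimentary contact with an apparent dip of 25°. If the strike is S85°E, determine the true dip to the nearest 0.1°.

The section is 55° from the strike.
tan(true dip) = tan 25° / sin 55° = 0.5693
δ = arctan(0.5693) = 29.65°

29.7°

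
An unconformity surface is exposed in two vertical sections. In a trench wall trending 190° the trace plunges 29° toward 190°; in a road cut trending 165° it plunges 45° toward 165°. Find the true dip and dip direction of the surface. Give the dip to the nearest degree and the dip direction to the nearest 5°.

The two traces are lines in the plane: v₁ = (sin 190°·cos 29°, cos 190°·cos 29°, −sin 29°), v₂ = (sin 165°·cos 45°, cos 165°·cos 45°, −sin 45°).
n = v₁ × v₂ = (0.278, -0.196, 0.261) (taken with n_z > 0).
Dip δ = arctan(|n_h|/n_z) = arctan(0.340/0.261) = 52.5°.
Dip direction = atan2(0.278, -0.196) = 125° (azimuth of n's horizontal projection).

true dip 52°, dip direction 125°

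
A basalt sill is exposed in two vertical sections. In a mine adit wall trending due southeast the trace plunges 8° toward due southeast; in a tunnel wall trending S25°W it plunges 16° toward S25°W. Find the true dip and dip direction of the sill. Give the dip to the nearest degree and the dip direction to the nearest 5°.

true dip 16°, dip direction 195°

Each apparent-dip line lies in the plane. As unit vectors (x east, y north, z up), v₁ plunges 8°→due southeast and v₂ plunges 16°→S25°W.
n = v₁ × v₂ = (-0.072, -0.250, 0.894) (taken with n_z > 0).
Dip δ = arctan(|n_h|/n_z) = arctan(0.260/0.894) = 16.2°.
Dip direction = atan2(-0.072, -0.250) = 196° (azimuth of n's horizontal projection).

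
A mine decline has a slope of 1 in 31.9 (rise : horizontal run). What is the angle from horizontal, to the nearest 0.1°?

1.8°

tan θ = 1/31.9 = 0.0313
θ = arctan(0.0313) = 1.80°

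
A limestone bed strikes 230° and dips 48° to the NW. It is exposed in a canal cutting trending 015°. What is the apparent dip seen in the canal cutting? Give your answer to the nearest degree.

32°

Angle between strike (230°) and section (015°): β = 35°.
tan α = tan 48° × sin 35° = 1.1106 × 0.5736 = 0.6370
apparent dip = arctan 0.6370 = 32.50°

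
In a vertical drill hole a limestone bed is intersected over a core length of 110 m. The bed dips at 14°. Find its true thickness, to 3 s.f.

True thickness t = h · cos(dip) = 110 × cos 14°
t = 110 × 0.9703 = 106.733 m

107 m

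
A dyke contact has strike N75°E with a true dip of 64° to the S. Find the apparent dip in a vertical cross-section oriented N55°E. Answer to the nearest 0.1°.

The section lies 20° from the strike.
tan(apparent dip) = tan 64° · sin 20° = 0.7012
apparent dip = arctan 0.7012 = 35.04°

35.0°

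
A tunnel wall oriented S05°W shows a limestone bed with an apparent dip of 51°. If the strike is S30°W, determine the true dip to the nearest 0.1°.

71.1°

β = acute angle between strike S30°W and section S05°W = 25°.
tan δ = tan α / sin β = tan 51° / sin 25° = 1.2349 / 0.4226 = 2.9220
δ = arctan(2.9220) = 71.11°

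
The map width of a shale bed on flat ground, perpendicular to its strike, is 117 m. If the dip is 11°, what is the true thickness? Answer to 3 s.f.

22.3 m

True thickness t = w · sin(dip) = 117 × sin 11°
t = 117 × 0.1908 = 22.325 m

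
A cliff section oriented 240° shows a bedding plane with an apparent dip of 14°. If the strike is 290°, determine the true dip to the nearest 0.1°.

β = acute angle between strike 290° and section 240° = 50°.
tan δ = tan α / sin β = tan 14° / sin 50° = 0.2493 / 0.7660 = 0.3255
δ = arctan(0.3255) = 18.03°

18.0°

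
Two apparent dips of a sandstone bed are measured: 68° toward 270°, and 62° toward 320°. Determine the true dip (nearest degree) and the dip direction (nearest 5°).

Represent each trace as a vector plunging at its apparent dip toward its trend (east-north-up frame): v₁ = (-0.375, -0.000, -0.927), v₂ = (-0.302, 0.360, -0.883).
The plane normal is n = v₁ × v₂ ∝ (-0.333, 0.051, 0.135).
Dip δ = arctan(|n_h|/n_z) = arctan(0.337/0.135) = 68.2°.
Dip direction = atan2(-0.333, 0.051) = 279° (azimuth of n's horizontal projection).

true dip 68°, dip direction 280°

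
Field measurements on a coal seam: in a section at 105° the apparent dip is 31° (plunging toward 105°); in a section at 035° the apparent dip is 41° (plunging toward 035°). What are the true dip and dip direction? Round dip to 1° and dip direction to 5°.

true dip 43°, dip direction 055°

Represent each trace as a vector plunging at its apparent dip toward its trend (east-north-up frame): v₁ = (0.828, -0.222, -0.515), v₂ = (0.433, 0.618, -0.656).
The plane normal is n = v₁ × v₂ ∝ (0.464, 0.320, 0.608).
Dip δ = arctan(|n_h|/n_z) = arctan(0.564/0.608) = 42.8°.
Dip direction = azimuth of (n_x, n_y) = atan2(0.464, 0.320) = 55°.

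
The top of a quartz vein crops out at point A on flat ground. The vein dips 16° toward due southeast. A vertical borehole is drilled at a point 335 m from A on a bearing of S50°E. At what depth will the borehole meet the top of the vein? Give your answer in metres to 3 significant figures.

95.7 m

The hole lies 5° from the dip direction, so the down-dip offset is 335 × cos 5° = 333.73 m.
Depth = down-dip offset × tan(dip) = 333.73 × tan 16° = 333.73 × 0.2867
Depth = 95.69 m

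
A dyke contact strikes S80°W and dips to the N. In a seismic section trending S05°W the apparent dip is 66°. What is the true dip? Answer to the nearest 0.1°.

The section is 75° from the strike.
tan δ = tan α / sin β = tan 66° / sin 75° = 2.2460 / 0.9659 = 2.3253
true dip = arctan 2.3253 = 66.73°

66.7°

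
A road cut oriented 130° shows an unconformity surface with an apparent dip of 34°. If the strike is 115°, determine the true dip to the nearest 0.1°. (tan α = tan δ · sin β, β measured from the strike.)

69.0°

β = acute angle between strike 115° and section 130° = 15°.
tan(true dip) = tan 34° / sin 15° = 2.6061
true dip = arctan 2.6061 = 69.01°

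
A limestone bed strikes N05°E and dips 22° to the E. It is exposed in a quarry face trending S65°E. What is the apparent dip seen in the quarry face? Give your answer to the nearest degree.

21°

Angle between strike (N05°E) and section (S65°E): β = 70°.
tan(apparent dip) = tan 22° · sin 70° = 0.3797
apparent dip = arctan 0.3797 = 20.79°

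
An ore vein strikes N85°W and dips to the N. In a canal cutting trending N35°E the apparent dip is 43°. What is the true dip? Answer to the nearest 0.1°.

The section is 60° from the strike.
tan δ = tan α / sin β = tan 43° / sin 60° = 0.9325 / 0.8660 = 1.0768
δ = arctan(1.0768) = 47.12°

47.1°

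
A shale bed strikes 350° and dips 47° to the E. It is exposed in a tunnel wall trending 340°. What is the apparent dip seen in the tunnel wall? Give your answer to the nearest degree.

11°

The strike is 350° and the section trends 340°; the acute angle between them is β = 10°.
tan(apparent dip) = tan 47° · sin 10° = 0.1862
α = arctan(0.1862) = 10.55°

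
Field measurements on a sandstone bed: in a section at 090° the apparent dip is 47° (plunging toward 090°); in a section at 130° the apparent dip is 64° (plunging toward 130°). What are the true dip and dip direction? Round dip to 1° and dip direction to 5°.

Represent each trace as a vector plunging at its apparent dip toward its trend (east-north-up frame): v₁ = (0.682, 0.000, -0.731), v₂ = (0.336, -0.282, -0.899).
The plane normal is n = v₁ × v₂ ∝ (0.206, -0.367, 0.192).
Dip δ = arctan(|n_h|/n_z) = arctan(0.421/0.192) = 65.5°.
Dip direction = azimuth of (n_x, n_y) = atan2(0.206, -0.367) = 151°.

true dip 65°, dip direction 150°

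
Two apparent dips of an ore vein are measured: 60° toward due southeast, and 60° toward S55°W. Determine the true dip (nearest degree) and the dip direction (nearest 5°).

true dip 70°, dip direction 185°

The two traces are lines in the plane: v₁ = (sin 135°·cos 60°, cos 135°·cos 60°, −sin 60°), v₂ = (sin 235°·cos 60°, cos 235°·cos 60°, −sin 60°).
Cross product v₁ × v₂ gives the pole to the plane: n ∝ (-0.058, -0.661, 0.246).
True dip = arccos(n_z / |n|) = arccos(0.3479) = 69.6°.
Dip direction = azimuth of (n_x, n_y) = atan2(-0.058, -0.661) = 185°.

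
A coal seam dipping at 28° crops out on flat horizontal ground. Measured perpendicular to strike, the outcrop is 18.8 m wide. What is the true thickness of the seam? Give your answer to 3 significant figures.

True thickness t = w · sin(dip) = 18.8 × sin 28°
t = 18.8 × 0.4695 = 8.826 m

8.83 m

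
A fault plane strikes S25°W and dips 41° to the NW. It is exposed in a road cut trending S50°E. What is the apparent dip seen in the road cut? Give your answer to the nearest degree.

40°

Angle between strike (S25°W) and section (S50°E): β = 75°.
tan α = tan 41° × sin 75° = 0.8693 × 0.9659 = 0.8397
α = arctan(0.8397) = 40.02°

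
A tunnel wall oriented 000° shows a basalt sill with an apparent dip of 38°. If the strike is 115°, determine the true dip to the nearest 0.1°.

40.8°

The section is 65° from the strike.
tan δ = tan α / sin β = tan 38° / sin 65° = 0.7813 / 0.9063 = 0.8621
δ = arctan(0.8621) = 40.76°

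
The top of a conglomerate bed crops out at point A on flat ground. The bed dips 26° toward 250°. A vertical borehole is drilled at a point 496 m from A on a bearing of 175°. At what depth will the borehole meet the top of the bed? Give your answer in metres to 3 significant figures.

The hole lies 75° from the dip direction, so the down-dip offset is 496 × cos 75° = 128.37 m.
Depth = down-dip offset × tan(dip) = 128.37 × tan 26° = 128.37 × 0.4877
Depth = 62.61 m

62.6 m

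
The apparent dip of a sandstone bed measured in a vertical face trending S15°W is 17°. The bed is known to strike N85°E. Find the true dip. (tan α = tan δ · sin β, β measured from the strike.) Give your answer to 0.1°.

β = acute angle between strike N85°E and section S15°W = 70°.
tan δ = tan α / sin β = tan 17° / sin 70° = 0.3057 / 0.9397 = 0.3254
true dip = arctan 0.3254 = 18.02°

18.0°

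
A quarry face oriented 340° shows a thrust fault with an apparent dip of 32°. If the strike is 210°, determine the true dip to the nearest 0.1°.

β = acute angle between strike 210° and section 340° = 50°.
tan δ = tan α / sin β = tan 32° / sin 50° = 0.6249 / 0.7660 = 0.8157
true dip = arctan 0.8157 = 39.20°

39.2°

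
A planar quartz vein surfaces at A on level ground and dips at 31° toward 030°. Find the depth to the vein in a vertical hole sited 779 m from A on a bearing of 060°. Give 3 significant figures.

405 m

The hole lies 30° from the dip direction, so the down-dip offset is 779 × cos 30° = 674.63 m.
Depth = down-dip offset × tan(dip) = 674.63 × tan 31° = 674.63 × 0.6009
Depth = 405.36 m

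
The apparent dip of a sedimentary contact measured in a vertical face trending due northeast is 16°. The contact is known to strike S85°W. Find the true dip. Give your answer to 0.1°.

The section is 40° from the strike.
tan(true dip) = tan 16° / sin 40° = 0.4461
true dip = arctan 0.4461 = 24.04°

24.0°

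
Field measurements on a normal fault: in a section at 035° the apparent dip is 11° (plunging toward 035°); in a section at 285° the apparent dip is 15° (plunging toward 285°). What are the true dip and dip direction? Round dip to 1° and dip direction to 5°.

The two traces are lines in the plane: v₁ = (sin 35°·cos 11°, cos 35°·cos 11°, −sin 11°), v₂ = (sin 285°·cos 15°, cos 285°·cos 15°, −sin 15°).
Cross product v₁ × v₂ gives the pole to the plane: n ∝ (-0.160, 0.324, 0.891).
True dip = arccos(n_z / |n|) = arccos(0.9267) = 22.1°.
Dip direction = azimuth of (n_x, n_y) = atan2(-0.160, 0.324) = 334°.

true dip 22°, dip direction 335°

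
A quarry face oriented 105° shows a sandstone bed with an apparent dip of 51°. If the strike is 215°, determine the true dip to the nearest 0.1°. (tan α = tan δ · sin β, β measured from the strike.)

52.7°

The section is 70° from the strike.
tan δ = tan α / sin β = tan 51° / sin 70° = 1.2349 / 0.9397 = 1.3142
δ = arctan(1.3142) = 52.73°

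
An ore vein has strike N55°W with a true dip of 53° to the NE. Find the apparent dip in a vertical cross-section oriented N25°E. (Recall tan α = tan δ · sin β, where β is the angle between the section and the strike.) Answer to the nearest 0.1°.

Angle between strike (N55°W) and section (N25°E): β = 80°.
tan(apparent dip) = tan 53° · sin 80° = 1.3069
apparent dip = arctan 1.3069 = 52.58°

52.6°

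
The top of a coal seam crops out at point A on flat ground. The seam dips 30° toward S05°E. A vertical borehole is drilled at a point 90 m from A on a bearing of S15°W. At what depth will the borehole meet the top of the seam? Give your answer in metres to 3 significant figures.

The hole lies 20° from the dip direction, so the down-dip offset is 90 × cos 20° = 84.57 m.
Depth = down-dip offset × tan(dip) = 84.57 × tan 30° = 84.57 × 0.5774
Depth = 48.83 m

48.8 m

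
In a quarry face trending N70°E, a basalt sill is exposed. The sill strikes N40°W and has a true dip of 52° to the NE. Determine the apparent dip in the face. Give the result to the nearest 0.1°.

50.3°

Angle between strike (N40°W) and section (N70°E): β = 70°.
tan α = tan 52° × sin 70° = 1.2799 × 0.9397 = 1.2028
apparent dip = arctan 1.2028 = 50.26°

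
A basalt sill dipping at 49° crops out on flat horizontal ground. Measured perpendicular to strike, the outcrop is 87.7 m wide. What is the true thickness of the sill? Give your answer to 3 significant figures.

66.2 m

True thickness t = w · sin(dip) = 87.7 × sin 49°
t = 87.7 × 0.7547 = 66.188 m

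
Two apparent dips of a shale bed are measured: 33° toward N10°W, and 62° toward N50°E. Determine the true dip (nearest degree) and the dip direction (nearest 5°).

Represent each trace as a vector plunging at its apparent dip toward its trend (east-north-up frame): v₁ = (-0.146, 0.826, -0.545), v₂ = (0.360, 0.302, -0.883).
The plane normal is n = v₁ × v₂ ∝ (0.565, 0.324, 0.341).
tan δ = √(n_x²+n_y²)/n_z = 0.651/0.341, so δ = 62.4°.
The horizontal component of n points toward azimuth atan2(n_x, n_y) = 60°, the dip direction.

true dip 62°, dip direction 060°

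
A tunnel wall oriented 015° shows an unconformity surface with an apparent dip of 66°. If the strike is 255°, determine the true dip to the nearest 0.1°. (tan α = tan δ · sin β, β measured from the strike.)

68.9°

β = acute angle between strike 255° and section 015° = 60°.
tan(true dip) = tan 66° / sin 60° = 2.5935
δ = arctan(2.5935) = 68.91°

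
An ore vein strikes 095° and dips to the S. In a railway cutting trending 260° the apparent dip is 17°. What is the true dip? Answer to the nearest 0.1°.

49.8°

β = acute angle between strike 095° and section 260° = 15°.
tan δ = tan α / sin β = tan 17° / sin 15° = 0.3057 / 0.2588 = 1.1813
δ = arctan(1.1813) = 49.75°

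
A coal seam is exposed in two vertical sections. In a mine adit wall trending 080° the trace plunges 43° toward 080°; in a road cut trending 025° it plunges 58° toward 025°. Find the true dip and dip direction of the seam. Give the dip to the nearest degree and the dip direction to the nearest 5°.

The two traces are lines in the plane: v₁ = (sin 80°·cos 43°, cos 80°·cos 43°, −sin 43°), v₂ = (sin 25°·cos 58°, cos 25°·cos 58°, −sin 58°).
The plane normal is n = v₁ × v₂ ∝ (0.220, 0.458, 0.317).
tan δ = √(n_x²+n_y²)/n_z = 0.508/0.317, so δ = 58.0°.
Dip direction = atan2(0.220, 0.458) = 26° (azimuth of n's horizontal projection).

true dip 58°, dip direction 025°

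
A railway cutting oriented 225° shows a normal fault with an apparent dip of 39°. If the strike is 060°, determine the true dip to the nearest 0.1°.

72.3°

β = acute angle between strike 060° and section 225° = 15°.
tan δ = tan α / sin β = tan 39° / sin 15° = 0.8098 / 0.2588 = 3.1288
δ = arctan(3.1288) = 72.28°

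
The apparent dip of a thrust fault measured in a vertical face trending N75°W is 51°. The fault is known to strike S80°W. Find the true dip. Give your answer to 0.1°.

71.1°

β = acute angle between strike S80°W and section N75°W = 25°.
tan(true dip) = tan 51° / sin 25° = 2.9220
true dip = arctan 2.9220 = 71.11°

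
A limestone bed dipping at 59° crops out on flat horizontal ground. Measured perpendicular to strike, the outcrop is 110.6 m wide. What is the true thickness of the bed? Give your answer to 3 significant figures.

True thickness t = w · sin(dip) = 110.6 × sin 59°
t = 110.6 × 0.8572 = 94.803 m

94.8 m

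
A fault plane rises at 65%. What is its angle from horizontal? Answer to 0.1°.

tan θ = 65/100 = 0.6500
θ = arctan(0.6500) = 33.02°

33.0°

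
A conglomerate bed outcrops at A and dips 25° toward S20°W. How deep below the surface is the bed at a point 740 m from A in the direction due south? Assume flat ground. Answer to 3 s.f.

The hole lies 20° from the dip direction, so the down-dip offset is 740 × cos 20° = 695.37 m.
Depth = down-dip offset × tan(dip) = 695.37 × tan 25° = 695.37 × 0.4663
Depth = 324.26 m

324 m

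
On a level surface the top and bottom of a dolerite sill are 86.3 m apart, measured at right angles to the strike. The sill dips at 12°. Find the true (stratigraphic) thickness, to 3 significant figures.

17.9 m

True thickness t = w · sin(dip) = 86.3 × sin 12°
t = 86.3 × 0.2079 = 17.943 m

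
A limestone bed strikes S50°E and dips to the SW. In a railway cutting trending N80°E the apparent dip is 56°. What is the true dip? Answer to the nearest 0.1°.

62.7°

β = acute angle between strike S50°E and section N80°E = 50°.
tan(true dip) = tan 56° / sin 50° = 1.9353
true dip = arctan 1.9353 = 62.67°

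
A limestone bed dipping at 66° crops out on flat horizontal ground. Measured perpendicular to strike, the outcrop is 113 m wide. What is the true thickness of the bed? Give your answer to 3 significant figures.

True thickness t = w · sin(dip) = 113 × sin 66°
t = 113 × 0.9135 = 103.231 m

103 m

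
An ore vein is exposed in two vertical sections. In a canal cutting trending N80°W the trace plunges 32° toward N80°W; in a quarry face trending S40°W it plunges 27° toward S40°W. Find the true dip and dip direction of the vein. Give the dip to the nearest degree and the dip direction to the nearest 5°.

true dip 34°, dip direction 260°

The two traces are lines in the plane: v₁ = (sin 280°·cos 32°, cos 280°·cos 32°, −sin 32°), v₂ = (sin 220°·cos 27°, cos 220°·cos 27°, −sin 27°).
Cross product v₁ × v₂ gives the pole to the plane: n ∝ (-0.429, -0.076, 0.654).
Dip δ = arctan(|n_h|/n_z) = arctan(0.435/0.654) = 33.6°.
The horizontal component of n points toward azimuth atan2(n_x, n_y) = 260°, the dip direction.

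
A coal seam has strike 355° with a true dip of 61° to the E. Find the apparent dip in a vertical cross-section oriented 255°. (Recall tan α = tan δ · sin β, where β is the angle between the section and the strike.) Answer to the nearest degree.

61°

The section lies 80° from the strike.
tan(apparent dip) = tan 61° · sin 80° = 1.7766
apparent dip = arctan 1.7766 = 60.63°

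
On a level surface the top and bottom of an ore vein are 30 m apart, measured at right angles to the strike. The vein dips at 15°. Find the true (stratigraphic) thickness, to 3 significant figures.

True thickness t = w · sin(dip) = 30 × sin 15°
t = 30 × 0.2588 = 7.765 m

7.76 m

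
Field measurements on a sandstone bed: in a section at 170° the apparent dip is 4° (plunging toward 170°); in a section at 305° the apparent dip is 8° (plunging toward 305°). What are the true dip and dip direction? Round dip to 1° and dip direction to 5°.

true dip 16°, dip direction 245°

Represent each trace as a vector plunging at its apparent dip toward its trend (east-north-up frame): v₁ = (0.173, -0.982, -0.070), v₂ = (-0.811, 0.568, -0.139).
The plane normal is n = v₁ × v₂ ∝ (-0.176, -0.081, 0.699).
Dip δ = arctan(|n_h|/n_z) = arctan(0.194/0.699) = 15.5°.
The horizontal component of n points toward azimuth atan2(n_x, n_y) = 245°, the dip direction.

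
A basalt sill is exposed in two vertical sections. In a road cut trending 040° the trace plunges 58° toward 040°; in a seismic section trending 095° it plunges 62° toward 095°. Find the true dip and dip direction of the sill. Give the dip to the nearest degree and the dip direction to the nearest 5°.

Each apparent-dip line lies in the plane. As unit vectors (x east, y north, z up), v₁ plunges 58°→040° and v₂ plunges 62°→095°.
Cross product v₁ × v₂ gives the pole to the plane: n ∝ (0.393, 0.096, 0.204).
True dip = arccos(n_z / |n|) = arccos(0.4498) = 63.3°.
Dip direction = azimuth of (n_x, n_y) = atan2(0.393, 0.096) = 76°.

true dip 63°, dip direction 075°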